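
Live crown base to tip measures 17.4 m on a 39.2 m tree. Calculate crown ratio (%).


Formula: Crown Ratio = (Crown Length / Total Height) * 100
CR = (17.4 m / 39.2 m) * 100
CR = 0.4439 * 100 = 44.4%

44.4


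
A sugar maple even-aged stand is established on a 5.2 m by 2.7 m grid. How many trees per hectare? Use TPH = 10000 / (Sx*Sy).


Formula: TPH = 10000 m^2/ha / (spacing_x * spacing_y)
Area per tree = 5.2 m * 2.7 m = 14.04 m^2
TPH = 10000 / 14.04 = 712 trees/ha

712


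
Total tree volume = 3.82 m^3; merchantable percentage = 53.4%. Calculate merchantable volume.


Formula: MV = V_total * (merchantable_pct / 100)
Merchantable fraction = 53.4% / 100 = 0.534
MV = 3.82 m^3 * 0.534 = 2.04 m^3

2.04


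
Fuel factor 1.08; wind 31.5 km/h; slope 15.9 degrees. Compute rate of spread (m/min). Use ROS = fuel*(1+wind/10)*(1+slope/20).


Formula: ROS = fuel * (1 + wind/10) * (1 + slope/20)
Wind factor = 1 + 31.5/10 = 4.15
Slope factor = 1 + 15.9/20 = 1.795
ROS = 1.08 * 4.15 * 1.795 = 8.05 m/min

8.05


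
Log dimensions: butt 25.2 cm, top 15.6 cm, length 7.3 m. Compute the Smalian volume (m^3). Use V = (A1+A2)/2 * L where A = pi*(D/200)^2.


Smalian: V = (A1 + A2)/2 * L,  A = pi*(D/200)^2
A1 = pi*(25.2/200)^2 = 0.049876 m^2
A2 = pi*(15.6/200)^2 = 0.019113 m^2
V = (0.049876+0.019113)/2*7.3 = 0.2518 m^3

0.2518


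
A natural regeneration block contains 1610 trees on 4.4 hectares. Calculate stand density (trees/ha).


Formula: Stand Density = N_trees / Area_ha
Density = 1610 trees / 4.4 ha
Density = 366 trees/ha

366


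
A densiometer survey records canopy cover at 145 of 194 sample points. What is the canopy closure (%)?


Formula: Canopy closure = covered points / total points * 100
Closure = 145 / 194 * 100
Closure = 0.7474 * 100 = 74.7%

74.7


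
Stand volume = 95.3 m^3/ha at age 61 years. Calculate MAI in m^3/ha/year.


Formula: MAI = Total Volume / Stand Age
MAI = 95.3 m^3/ha / 61 years
MAI = 1.56 m^3/ha/year

1.56


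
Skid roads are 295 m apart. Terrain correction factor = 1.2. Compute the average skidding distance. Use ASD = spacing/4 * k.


Formula: ASD = (spacing / 4) * correction
Uncorrected distance = spacing / 4 = 295 / 4 = 73.75 m
ASD = 73.75 * 1.2 = 89 m

89


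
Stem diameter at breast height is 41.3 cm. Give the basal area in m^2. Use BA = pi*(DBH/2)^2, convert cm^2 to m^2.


Formula: BA = pi * (DBH/2)^2 / 10000  (cm^2 to m^2)
Radius = DBH/2 = 41.3/2 = 20.65 cm
BA = pi * 20.65^2 / 10000
   = 1339.6458 cm^2 / 10000
   = 0.134 m^2

0.134


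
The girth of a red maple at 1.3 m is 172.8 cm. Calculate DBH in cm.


Formula: DBH = C / pi
DBH = 172.8 / pi
pi = 3.14159...
DBH = 55.0 cm

55.0


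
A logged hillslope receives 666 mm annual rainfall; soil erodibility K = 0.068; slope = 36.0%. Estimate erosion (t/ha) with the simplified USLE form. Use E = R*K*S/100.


Formula: E = R * K * S / 100  (simplified USLE)
R * K = 666 * 0.068 = 45.288
E = 45.288 * 36.0 / 100 = 16.3 t/ha

16.3


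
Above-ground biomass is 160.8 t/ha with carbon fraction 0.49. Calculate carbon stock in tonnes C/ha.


Formula: Carbon Stock = Biomass * Carbon Fraction
C = 160.8 t/ha * 0.49
C = 78.8 t C/ha

78.8


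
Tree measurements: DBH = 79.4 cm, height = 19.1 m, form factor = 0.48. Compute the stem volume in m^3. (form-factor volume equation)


Formula: V = pi * (DBH/200)^2 * H * ff
Radius = DBH/200 = 79.4/200 = 0.397 m
Radius^2 = 0.397^2 = 0.157609 m^2
V = pi * 0.157609 * 19.1 * 0.48
V = 4.539 m^3

4.539


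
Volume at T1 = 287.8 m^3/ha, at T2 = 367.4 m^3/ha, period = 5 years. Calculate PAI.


Formula: PAI = (V_T2 - V_T1) / (T2 - T1)
Volume increment = 367.4 - 287.8 = 79.6 m^3/ha
PAI = 79.6 / 5 = 15.92 m^3/ha/year

15.92


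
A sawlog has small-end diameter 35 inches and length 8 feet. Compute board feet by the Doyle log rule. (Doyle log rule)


Doyle: BF = (D - 4)^2 * L / 16
Adjusted diameter = 35 - 4 = 31 in
(D-4)^2 = 31^2 = 961
BF = 961 * 8 / 16 = 481 BF

481


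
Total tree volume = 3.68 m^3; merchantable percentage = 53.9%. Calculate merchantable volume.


Formula: MV = V_total * (merchantable_pct / 100)
Merchantable fraction = 53.9% / 100 = 0.539
MV = 3.68 m^3 * 0.539 = 1.984 m^3

1.984


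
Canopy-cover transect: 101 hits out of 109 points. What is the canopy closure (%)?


Formula: Canopy closure = covered points / total points * 100
Closure = 101 / 109 * 100
Closure = 0.9266 * 100 = 92.7%

92.7


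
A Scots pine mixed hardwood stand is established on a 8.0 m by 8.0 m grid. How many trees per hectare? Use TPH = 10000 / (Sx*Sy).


Formula: TPH = 10000 m^2/ha / (spacing_x * spacing_y)
Area per tree = 8.0 m * 8.0 m = 64.0 m^2
TPH = 10000 / 64.0 = 156 trees/ha

156


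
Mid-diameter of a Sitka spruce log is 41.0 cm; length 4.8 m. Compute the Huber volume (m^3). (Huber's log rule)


Huber: V = Am * L,  Am = pi*(Dm/200)^2
Am = pi*(41.0/200)^2 = 0.132025 m^2
V = 0.132025*4.8 = 0.6337 m^3

0.6337


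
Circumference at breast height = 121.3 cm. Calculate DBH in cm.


Formula: DBH = C / pi
DBH = 121.3 / pi
pi = 3.14159...
DBH = 38.6 cm

38.6


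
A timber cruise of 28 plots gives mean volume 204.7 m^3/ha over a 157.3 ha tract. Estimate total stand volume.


Formula: Total Volume = Mean Volume per ha * Total Area
Total Volume = 204.7 m^3/ha * 157.3 ha
Total Volume = 32199 m^3

32199


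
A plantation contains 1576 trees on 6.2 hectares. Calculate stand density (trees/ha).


Formula: Stand Density = N_trees / Area_ha
Density = 1576 trees / 6.2 ha
Density = 254 trees/ha

254


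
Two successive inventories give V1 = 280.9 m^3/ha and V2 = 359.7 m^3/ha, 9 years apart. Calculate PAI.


Formula: PAI = (V_T2 - V_T1) / (T2 - T1)
Volume increment = 359.7 - 280.9 = 78.8 m^3/ha
PAI = 78.8 / 9 = 8.76 m^3/ha/year

8.76


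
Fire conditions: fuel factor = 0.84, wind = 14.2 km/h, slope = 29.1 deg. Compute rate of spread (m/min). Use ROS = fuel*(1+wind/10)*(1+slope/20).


Formula: ROS = fuel * (1 + wind/10) * (1 + slope/20)
Wind factor = 1 + 14.2/10 = 2.42
Slope factor = 1 + 29.1/20 = 2.455
ROS = 0.84 * 2.42 * 2.455 = 4.99 m/min

4.99


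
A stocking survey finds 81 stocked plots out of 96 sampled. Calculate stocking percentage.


Formula: Stocking % = stocked plots / total plots * 100
Stocking = 81 / 96 * 100
Stocking = 0.8438 * 100 = 84.4%

84.4


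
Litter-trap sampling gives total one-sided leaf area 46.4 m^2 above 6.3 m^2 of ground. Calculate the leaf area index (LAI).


Formula: LAI = total leaf area / ground area  (dimensionless)
LAI = 46.4 m^2 / 6.3 m^2
LAI = 7.37

7.37


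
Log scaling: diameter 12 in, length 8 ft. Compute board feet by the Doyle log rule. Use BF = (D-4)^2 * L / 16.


Doyle: BF = (D - 4)^2 * L / 16
Adjusted diameter = 12 - 4 = 8 in
(D-4)^2 = 8^2 = 64
BF = 64 * 8 / 16 = 32 BF

32


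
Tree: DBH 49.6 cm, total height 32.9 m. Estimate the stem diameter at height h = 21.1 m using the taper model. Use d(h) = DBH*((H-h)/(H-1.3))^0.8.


Taper: d(h) = DBH * ((H - h) / (H - 1.3))^0.8
Numerator = H - h = 32.9 - 21.1 = 11.8 m
Denominator = H - 1.3 = 32.9 - 1.3 = 31.6 m
Ratio = 11.8 / 31.6 = 0.37342
d = 49.6 * 0.37342^0.8 = 22.6 cm

22.6


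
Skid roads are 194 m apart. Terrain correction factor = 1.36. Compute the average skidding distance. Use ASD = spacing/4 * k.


Formula: ASD = (spacing / 4) * correction
Uncorrected distance = spacing / 4 = 194 / 4 = 48.5 m
ASD = 48.5 * 1.36 = 66 m

66


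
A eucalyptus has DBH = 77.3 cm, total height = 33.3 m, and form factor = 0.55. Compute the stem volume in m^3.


Formula: V = pi * (DBH/200)^2 * H * ff
Radius = DBH/200 = 77.3/200 = 0.3865 m
Radius^2 = 0.3865^2 = 0.14938225 m^2
V = pi * 0.14938225 * 33.3 * 0.55
V = 8.595 m^3

8.595


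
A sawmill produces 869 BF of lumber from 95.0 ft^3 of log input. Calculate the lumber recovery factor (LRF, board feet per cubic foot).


Formula: LRF = Lumber Output (BF) / Log Input (ft^3)
LRF = 869 BF / 95.0 ft^3
LRF = 9.15 BF/ft^3

9.15


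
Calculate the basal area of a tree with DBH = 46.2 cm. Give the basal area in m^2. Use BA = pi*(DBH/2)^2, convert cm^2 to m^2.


Formula: BA = pi * (DBH/2)^2 / 10000  (cm^2 to m^2)
Radius = DBH/2 = 46.2/2 = 23.1 cm
BA = pi * 23.1^2 / 10000
   = 1676.3853 cm^2 / 10000
   = 0.1676 m^2

0.1676


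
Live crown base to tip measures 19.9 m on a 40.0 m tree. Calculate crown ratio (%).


Formula: Crown Ratio = (Crown Length / Total Height) * 100
CR = (19.9 m / 40.0 m) * 100
CR = 0.4975 * 100 = 49.8%

49.8


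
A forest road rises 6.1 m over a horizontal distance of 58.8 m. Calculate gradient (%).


Formula: Gradient = rise / run * 100
Gradient = 6.1 / 58.8 * 100 = 10.4%

10.4


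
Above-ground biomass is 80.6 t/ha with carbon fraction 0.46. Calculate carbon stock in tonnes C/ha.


Formula: Carbon Stock = Biomass * Carbon Fraction
C = 80.6 t/ha * 0.46
C = 37.1 t C/ha

37.1


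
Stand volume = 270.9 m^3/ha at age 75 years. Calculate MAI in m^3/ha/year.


Formula: MAI = Total Volume / Stand Age
MAI = 270.9 m^3/ha / 75 years
MAI = 3.61 m^3/ha/year

3.61


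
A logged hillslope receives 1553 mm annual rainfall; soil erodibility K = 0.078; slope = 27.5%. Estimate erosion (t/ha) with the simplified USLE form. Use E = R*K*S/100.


Formula: E = R * K * S / 100  (simplified USLE)
R * K = 1553 * 0.078 = 121.134
E = 121.134 * 27.5 / 100 = 33.31 t/ha

33.31


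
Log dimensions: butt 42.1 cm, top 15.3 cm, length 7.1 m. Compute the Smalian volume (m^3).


Smalian: V = (A1 + A2)/2 * L,  A = pi*(D/200)^2
A1 = pi*(42.1/200)^2 = 0.139205 m^2
A2 = pi*(15.3/200)^2 = 0.018385 m^2
V = (0.139205+0.018385)/2*7.1 = 0.5594 m^3

0.5594


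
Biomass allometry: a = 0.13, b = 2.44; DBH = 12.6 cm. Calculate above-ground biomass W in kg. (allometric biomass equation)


Formula: W = a * DBH^b  (allometric power law)
DBH^b = 12.6^2.44 = 484.0655
W = 0.13 * 484.0655 = 62.9 kg

62.9


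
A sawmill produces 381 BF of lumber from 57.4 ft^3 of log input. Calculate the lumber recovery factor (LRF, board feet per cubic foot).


Formula: LRF = Lumber Output (BF) / Log Input (ft^3)
LRF = 381 BF / 57.4 ft^3
LRF = 6.64 BF/ft^3

6.64


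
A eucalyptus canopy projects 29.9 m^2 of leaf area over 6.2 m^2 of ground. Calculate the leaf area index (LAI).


Formula: LAI = total leaf area / ground area  (dimensionless)
LAI = 29.9 m^2 / 6.2 m^2
LAI = 4.82

4.82


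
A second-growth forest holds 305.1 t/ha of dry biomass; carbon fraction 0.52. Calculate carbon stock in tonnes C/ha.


Formula: Carbon Stock = Biomass * Carbon Fraction
C = 305.1 t/ha * 0.52
C = 158.7 t C/ha

158.7


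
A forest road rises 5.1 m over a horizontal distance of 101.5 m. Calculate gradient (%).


Formula: Gradient = rise / run * 100
Gradient = 5.1 / 101.5 * 100 = 5.0%

5.0


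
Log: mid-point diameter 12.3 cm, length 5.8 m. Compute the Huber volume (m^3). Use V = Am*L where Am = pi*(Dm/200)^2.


Huber: V = Am * L,  Am = pi*(Dm/200)^2
Am = pi*(12.3/200)^2 = 0.011882 m^2
V = 0.011882*5.8 = 0.0689 m^3

0.0689


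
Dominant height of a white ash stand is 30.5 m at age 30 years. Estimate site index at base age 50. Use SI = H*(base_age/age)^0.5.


Formula: SI = H_dom * (base_age / age)^0.5
Age ratio = 50 / 30 = 1.66667
sqrt(age_ratio) = 1.29099
SI = 30.5 * 1.29099 = 39.4 m

39.4


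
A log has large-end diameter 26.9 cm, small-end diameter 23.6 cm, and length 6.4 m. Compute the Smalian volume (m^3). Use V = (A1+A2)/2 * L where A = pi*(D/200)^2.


Smalian: V = (A1 + A2)/2 * L,  A = pi*(D/200)^2
A1 = pi*(26.9/200)^2 = 0.056832 m^2
A2 = pi*(23.6/200)^2 = 0.043744 m^2
V = (0.056832+0.043744)/2*6.4 = 0.3218 m^3

0.3218


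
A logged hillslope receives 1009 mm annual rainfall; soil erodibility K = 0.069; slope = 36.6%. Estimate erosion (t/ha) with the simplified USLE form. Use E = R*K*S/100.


Formula: E = R * K * S / 100  (simplified USLE)
R * K = 1009 * 0.069 = 69.621
E = 69.621 * 36.6 / 100 = 25.48 t/ha

25.48


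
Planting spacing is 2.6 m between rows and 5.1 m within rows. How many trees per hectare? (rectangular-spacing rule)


Formula: TPH = 10000 m^2/ha / (spacing_x * spacing_y)
Area per tree = 2.6 m * 5.1 m = 13.26 m^2
TPH = 10000 / 13.26 = 754 trees/ha

754


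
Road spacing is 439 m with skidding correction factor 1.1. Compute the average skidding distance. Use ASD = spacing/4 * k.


Formula: ASD = (spacing / 4) * correction
Uncorrected distance = spacing / 4 = 439 / 4 = 109.75 m
ASD = 109.75 * 1.1 = 121 m

121


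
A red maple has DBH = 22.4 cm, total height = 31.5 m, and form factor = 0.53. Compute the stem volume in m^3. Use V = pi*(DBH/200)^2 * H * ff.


Formula: V = pi * (DBH/200)^2 * H * ff
Radius = DBH/200 = 22.4/200 = 0.112 m
Radius^2 = 0.112^2 = 0.012544 m^2
V = pi * 0.012544 * 31.5 * 0.53
V = 0.658 m^3

0.658


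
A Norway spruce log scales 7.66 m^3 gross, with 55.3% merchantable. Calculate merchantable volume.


Formula: MV = V_total * (merchantable_pct / 100)
Merchantable fraction = 55.3% / 100 = 0.553
MV = 7.66 m^3 * 0.553 = 4.236 m^3

4.236


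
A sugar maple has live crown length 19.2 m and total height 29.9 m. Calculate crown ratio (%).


Formula: Crown Ratio = (Crown Length / Total Height) * 100
CR = (19.2 m / 29.9 m) * 100
CR = 0.6421 * 100 = 64.2%

64.2


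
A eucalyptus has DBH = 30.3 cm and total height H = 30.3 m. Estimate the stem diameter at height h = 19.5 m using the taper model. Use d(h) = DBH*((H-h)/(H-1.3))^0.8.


Taper: d(h) = DBH * ((H - h) / (H - 1.3))^0.8
Numerator = H - h = 30.3 - 19.5 = 10.8 m
Denominator = H - 1.3 = 30.3 - 1.3 = 29.0 m
Ratio = 10.8 / 29.0 = 0.37241
d = 30.3 * 0.37241^0.8 = 13.7 cm

13.7


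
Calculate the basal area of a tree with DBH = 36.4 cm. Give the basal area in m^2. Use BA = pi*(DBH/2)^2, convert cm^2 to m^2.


Formula: BA = pi * (DBH/2)^2 / 10000  (cm^2 to m^2)
Radius = DBH/2 = 36.4/2 = 18.2 cm
BA = pi * 18.2^2 / 10000
   = 1040.6212 cm^2 / 10000
   = 0.1041 m^2

0.1041


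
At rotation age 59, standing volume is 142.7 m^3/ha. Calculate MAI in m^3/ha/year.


Formula: MAI = Total Volume / Stand Age
MAI = 142.7 m^3/ha / 59 years
MAI = 2.42 m^3/ha/year

2.42


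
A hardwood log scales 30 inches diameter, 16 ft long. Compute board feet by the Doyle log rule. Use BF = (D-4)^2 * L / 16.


Doyle: BF = (D - 4)^2 * L / 16
Adjusted diameter = 30 - 4 = 26 in
(D-4)^2 = 26^2 = 676
BF = 676 * 16 / 16 = 676 BF

676


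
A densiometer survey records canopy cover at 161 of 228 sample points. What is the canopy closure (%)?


Formula: Canopy closure = covered points / total points * 100
Closure = 161 / 228 * 100
Closure = 0.7061 * 100 = 70.6%

70.6


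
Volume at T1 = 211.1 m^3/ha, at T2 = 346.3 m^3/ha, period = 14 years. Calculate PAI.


Formula: PAI = (V_T2 - V_T1) / (T2 - T1)
Volume increment = 346.3 - 211.1 = 135.2 m^3/ha
PAI = 135.2 / 14 = 9.66 m^3/ha/year

9.66


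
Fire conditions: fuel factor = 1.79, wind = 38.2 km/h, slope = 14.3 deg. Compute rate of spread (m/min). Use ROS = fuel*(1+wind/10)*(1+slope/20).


Formula: ROS = fuel * (1 + wind/10) * (1 + slope/20)
Wind factor = 1 + 38.2/10 = 4.82
Slope factor = 1 + 14.3/20 = 1.715
ROS = 1.79 * 4.82 * 1.715 = 14.8 m/min

14.8


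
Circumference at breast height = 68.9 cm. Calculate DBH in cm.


Formula: DBH = C / pi
DBH = 68.9 / pi
pi = 3.14159...
DBH = 21.9 cm

21.9


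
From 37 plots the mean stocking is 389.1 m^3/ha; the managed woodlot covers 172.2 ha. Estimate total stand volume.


Formula: Total Volume = Mean Volume per ha * Total Area
Total Volume = 389.1 m^3/ha * 172.2 ha
Total Volume = 67003 m^3

67003


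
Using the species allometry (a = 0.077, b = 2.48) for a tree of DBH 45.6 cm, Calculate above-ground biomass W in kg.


Formula: W = a * DBH^b  (allometric power law)
DBH^b = 45.6^2.48 = 13008.6674
W = 0.077 * 13008.6674 = 1001.7 kg

1001.7


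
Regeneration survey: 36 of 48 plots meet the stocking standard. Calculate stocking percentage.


Formula: Stocking % = stocked plots / total plots * 100
Stocking = 36 / 48 * 100
Stocking = 0.75 * 100 = 75.0%

75.0


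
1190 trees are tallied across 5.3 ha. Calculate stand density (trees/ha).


Formula: Stand Density = N_trees / Area_ha
Density = 1190 trees / 5.3 ha
Density = 225 trees/ha

225


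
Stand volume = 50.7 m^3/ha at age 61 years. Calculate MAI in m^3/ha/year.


Formula: MAI = Total Volume / Stand Age
MAI = 50.7 m^3/ha / 61 years
MAI = 0.83 m^3/ha/year

0.83


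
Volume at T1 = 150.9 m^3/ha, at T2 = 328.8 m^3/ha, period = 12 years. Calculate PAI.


Formula: PAI = (V_T2 - V_T1) / (T2 - T1)
Volume increment = 328.8 - 150.9 = 177.9 m^3/ha
PAI = 177.9 / 12 = 14.83 m^3/ha/year

14.83


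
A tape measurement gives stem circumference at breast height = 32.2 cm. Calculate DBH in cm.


Formula: DBH = C / pi
DBH = 32.2 / pi
pi = 3.14159...
DBH = 10.2 cm

10.2


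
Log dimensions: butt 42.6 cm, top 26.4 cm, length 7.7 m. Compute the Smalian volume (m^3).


Smalian: V = (A1 + A2)/2 * L,  A = pi*(D/200)^2
A1 = pi*(42.6/200)^2 = 0.142531 m^2
A2 = pi*(26.4/200)^2 = 0.054739 m^2
V = (0.142531+0.054739)/2*7.7 = 0.7595 m^3

0.7595


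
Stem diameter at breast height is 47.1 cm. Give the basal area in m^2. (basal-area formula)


Formula: BA = pi * (DBH/2)^2 / 10000  (cm^2 to m^2)
Radius = DBH/2 = 47.1/2 = 23.55 cm
BA = pi * 23.55^2 / 10000
   = 1742.3351 cm^2 / 10000
   = 0.1742 m^2

0.1742


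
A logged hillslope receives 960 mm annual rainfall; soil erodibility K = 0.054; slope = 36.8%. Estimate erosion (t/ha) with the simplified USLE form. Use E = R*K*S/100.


Formula: E = R * K * S / 100  (simplified USLE)
R * K = 960 * 0.054 = 51.84
E = 51.84 * 36.8 / 100 = 19.08 t/ha

19.08


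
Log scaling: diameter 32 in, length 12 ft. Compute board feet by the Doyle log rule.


Doyle: BF = (D - 4)^2 * L / 16
Adjusted diameter = 32 - 4 = 28 in
(D-4)^2 = 28^2 = 784
BF = 784 * 12 / 16 = 588 BF

588


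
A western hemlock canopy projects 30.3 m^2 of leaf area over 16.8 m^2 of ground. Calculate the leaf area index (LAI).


Formula: LAI = total leaf area / ground area  (dimensionless)
LAI = 30.3 m^2 / 16.8 m^2
LAI = 1.8

1.8


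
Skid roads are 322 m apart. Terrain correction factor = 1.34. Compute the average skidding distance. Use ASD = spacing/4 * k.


Formula: ASD = (spacing / 4) * correction
Uncorrected distance = spacing / 4 = 322 / 4 = 80.5 m
ASD = 80.5 * 1.34 = 108 m

108


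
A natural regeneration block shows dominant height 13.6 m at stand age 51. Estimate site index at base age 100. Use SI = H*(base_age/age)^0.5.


Formula: SI = H_dom * (base_age / age)^0.5
Age ratio = 100 / 51 = 1.96078
sqrt(age_ratio) = 1.40028
SI = 13.6 * 1.40028 = 19.0 m

19.0


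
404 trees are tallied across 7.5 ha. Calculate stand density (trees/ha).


Formula: Stand Density = N_trees / Area_ha
Density = 404 trees / 7.5 ha
Density = 54 trees/ha

54


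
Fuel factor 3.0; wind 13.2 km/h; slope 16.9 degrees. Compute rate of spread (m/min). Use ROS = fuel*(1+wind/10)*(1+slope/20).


Formula: ROS = fuel * (1 + wind/10) * (1 + slope/20)
Wind factor = 1 + 13.2/10 = 2.32
Slope factor = 1 + 16.9/20 = 1.845
ROS = 3.0 * 2.32 * 1.845 = 12.84 m/min

12.84


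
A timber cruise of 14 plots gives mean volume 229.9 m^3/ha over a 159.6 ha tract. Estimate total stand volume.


Formula: Total Volume = Mean Volume per ha * Total Area
Total Volume = 229.9 m^3/ha * 159.6 ha
Total Volume = 36692 m^3

36692


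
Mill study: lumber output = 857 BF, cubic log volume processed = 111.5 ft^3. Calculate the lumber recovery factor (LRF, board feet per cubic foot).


Formula: LRF = Lumber Output (BF) / Log Input (ft^3)
LRF = 857 BF / 111.5 ft^3
LRF = 7.69 BF/ft^3

7.69


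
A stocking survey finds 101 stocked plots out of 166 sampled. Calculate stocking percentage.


Formula: Stocking % = stocked plots / total plots * 100
Stocking = 101 / 166 * 100
Stocking = 0.6084 * 100 = 60.8%

60.8


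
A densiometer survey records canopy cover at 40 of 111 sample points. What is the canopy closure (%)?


Formula: Canopy closure = covered points / total points * 100
Closure = 40 / 111 * 100
Closure = 0.3604 * 100 = 36.0%

36.0


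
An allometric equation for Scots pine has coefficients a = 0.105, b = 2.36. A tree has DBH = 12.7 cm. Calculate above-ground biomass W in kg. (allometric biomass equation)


Formula: W = a * DBH^b  (allometric power law)
DBH^b = 12.7^2.36 = 402.6955
W = 0.105 * 402.6955 = 42.3 kg

42.3


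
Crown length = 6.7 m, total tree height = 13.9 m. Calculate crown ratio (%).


Formula: Crown Ratio = (Crown Length / Total Height) * 100
CR = (6.7 m / 13.9 m) * 100
CR = 0.482 * 100 = 48.2%

48.2


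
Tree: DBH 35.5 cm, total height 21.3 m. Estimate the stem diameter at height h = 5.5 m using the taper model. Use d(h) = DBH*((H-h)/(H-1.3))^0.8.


Taper: d(h) = DBH * ((H - h) / (H - 1.3))^0.8
Numerator = H - h = 21.3 - 5.5 = 15.8 m
Denominator = H - 1.3 = 21.3 - 1.3 = 20.0 m
Ratio = 15.8 / 20.0 = 0.79
d = 35.5 * 0.79^0.8 = 29.4 cm

29.4


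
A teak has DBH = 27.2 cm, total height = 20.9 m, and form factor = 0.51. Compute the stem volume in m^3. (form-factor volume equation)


Formula: V = pi * (DBH/200)^2 * H * ff
Radius = DBH/200 = 27.2/200 = 0.136 m
Radius^2 = 0.136^2 = 0.018496 m^2
V = pi * 0.018496 * 20.9 * 0.51
V = 0.619 m^3

0.619


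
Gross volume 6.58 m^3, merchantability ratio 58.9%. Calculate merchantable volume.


Formula: MV = V_total * (merchantable_pct / 100)
Merchantable fraction = 58.9% / 100 = 0.589
MV = 6.58 m^3 * 0.589 = 3.876 m^3

3.876


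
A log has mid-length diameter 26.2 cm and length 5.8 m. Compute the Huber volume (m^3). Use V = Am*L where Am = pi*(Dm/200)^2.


Huber: V = Am * L,  Am = pi*(Dm/200)^2
Am = pi*(26.2/200)^2 = 0.053913 m^2
V = 0.053913*5.8 = 0.3127 m^3

0.3127


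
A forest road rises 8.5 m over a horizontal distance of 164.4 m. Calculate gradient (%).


Formula: Gradient = rise / run * 100
Gradient = 8.5 / 164.4 * 100 = 5.2%

5.2


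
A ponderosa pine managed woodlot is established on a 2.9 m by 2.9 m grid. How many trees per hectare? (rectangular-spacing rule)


Formula: TPH = 10000 m^2/ha / (spacing_x * spacing_y)
Area per tree = 2.9 m * 2.9 m = 8.41 m^2
TPH = 10000 / 8.41 = 1189 trees/ha

1189


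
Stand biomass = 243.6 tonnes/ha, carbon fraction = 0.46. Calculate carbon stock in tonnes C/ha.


Formula: Carbon Stock = Biomass * Carbon Fraction
C = 243.6 t/ha * 0.46
C = 112.1 t C/ha

112.1


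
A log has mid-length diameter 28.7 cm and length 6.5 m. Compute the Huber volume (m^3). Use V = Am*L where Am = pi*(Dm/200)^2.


Huber: V = Am * L,  Am = pi*(Dm/200)^2
Am = pi*(28.7/200)^2 = 0.064692 m^2
V = 0.064692*6.5 = 0.4205 m^3

0.4205


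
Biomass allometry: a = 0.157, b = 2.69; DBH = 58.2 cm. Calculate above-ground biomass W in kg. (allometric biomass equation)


Formula: W = a * DBH^b  (allometric power law)
DBH^b = 58.2^2.69 = 55929.7436
W = 0.157 * 55929.7436 = 8781.0 kg

8781.0


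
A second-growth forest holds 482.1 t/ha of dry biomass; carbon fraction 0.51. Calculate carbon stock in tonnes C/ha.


Formula: Carbon Stock = Biomass * Carbon Fraction
C = 482.1 t/ha * 0.51
C = 245.9 t C/ha

245.9


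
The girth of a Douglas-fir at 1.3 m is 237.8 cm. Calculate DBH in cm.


Formula: DBH = C / pi
DBH = 237.8 / pi
pi = 3.14159...
DBH = 75.7 cm

75.7


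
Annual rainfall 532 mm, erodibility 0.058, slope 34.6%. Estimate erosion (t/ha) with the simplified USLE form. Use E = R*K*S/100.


Formula: E = R * K * S / 100  (simplified USLE)
R * K = 532 * 0.058 = 30.856
E = 30.856 * 34.6 / 100 = 10.68 t/ha

10.68


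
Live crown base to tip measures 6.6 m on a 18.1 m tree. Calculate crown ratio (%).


Formula: Crown Ratio = (Crown Length / Total Height) * 100
CR = (6.6 m / 18.1 m) * 100
CR = 0.3646 * 100 = 36.5%

36.5


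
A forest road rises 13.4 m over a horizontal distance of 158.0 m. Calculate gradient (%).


Formula: Gradient = rise / run * 100
Gradient = 13.4 / 158.0 * 100 = 8.5%

8.5


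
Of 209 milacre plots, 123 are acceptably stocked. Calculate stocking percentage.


Formula: Stocking % = stocked plots / total plots * 100
Stocking = 123 / 209 * 100
Stocking = 0.5885 * 100 = 58.9%

58.9


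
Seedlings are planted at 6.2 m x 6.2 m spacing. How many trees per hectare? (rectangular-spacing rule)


Formula: TPH = 10000 m^2/ha / (spacing_x * spacing_y)
Area per tree = 6.2 m * 6.2 m = 38.44 m^2
TPH = 10000 / 38.44 = 260 trees/ha

260


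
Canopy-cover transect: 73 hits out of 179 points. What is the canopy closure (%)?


Formula: Canopy closure = covered points / total points * 100
Closure = 73 / 179 * 100
Closure = 0.4078 * 100 = 40.8%

40.8


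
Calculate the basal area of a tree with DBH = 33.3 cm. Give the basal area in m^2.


Formula: BA = pi * (DBH/2)^2 / 10000  (cm^2 to m^2)
Radius = DBH/2 = 33.3/2 = 16.65 cm
BA = pi * 16.65^2 / 10000
   = 870.9202 cm^2 / 10000
   = 0.0871 m^2

0.0871


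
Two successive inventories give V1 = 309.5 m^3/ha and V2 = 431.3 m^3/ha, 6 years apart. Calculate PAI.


Formula: PAI = (V_T2 - V_T1) / (T2 - T1)
Volume increment = 431.3 - 309.5 = 121.8 m^3/ha
PAI = 121.8 / 6 = 20.3 m^3/ha/year

20.3


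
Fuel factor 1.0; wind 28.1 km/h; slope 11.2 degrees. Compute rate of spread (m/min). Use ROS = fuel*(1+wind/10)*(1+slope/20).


Formula: ROS = fuel * (1 + wind/10) * (1 + slope/20)
Wind factor = 1 + 28.1/10 = 3.81
Slope factor = 1 + 11.2/20 = 1.56
ROS = 1.0 * 3.81 * 1.56 = 5.94 m/min

5.94


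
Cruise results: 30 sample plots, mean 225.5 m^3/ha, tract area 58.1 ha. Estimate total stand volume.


Formula: Total Volume = Mean Volume per ha * Total Area
Total Volume = 225.5 m^3/ha * 58.1 ha
Total Volume = 13102 m^3

13102


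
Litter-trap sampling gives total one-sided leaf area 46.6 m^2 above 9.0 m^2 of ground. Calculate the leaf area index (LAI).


Formula: LAI = total leaf area / ground area  (dimensionless)
LAI = 46.6 m^2 / 9.0 m^2
LAI = 5.18

5.18


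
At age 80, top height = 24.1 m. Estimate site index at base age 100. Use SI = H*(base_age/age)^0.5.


Formula: SI = H_dom * (base_age / age)^0.5
Age ratio = 100 / 80 = 1.25
sqrt(age_ratio) = 1.11803
SI = 24.1 * 1.11803 = 26.9 m

26.9


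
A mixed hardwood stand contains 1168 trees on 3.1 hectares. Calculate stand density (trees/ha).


Formula: Stand Density = N_trees / Area_ha
Density = 1168 trees / 3.1 ha
Density = 377 trees/ha

377


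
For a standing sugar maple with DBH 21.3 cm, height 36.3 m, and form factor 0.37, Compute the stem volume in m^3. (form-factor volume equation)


Formula: V = pi * (DBH/200)^2 * H * ff
Radius = DBH/200 = 21.3/200 = 0.1065 m
Radius^2 = 0.1065^2 = 0.01134225 m^2
V = pi * 0.01134225 * 36.3 * 0.37
V = 0.479 m^3

0.479


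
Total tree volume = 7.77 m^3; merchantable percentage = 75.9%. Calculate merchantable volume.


Formula: MV = V_total * (merchantable_pct / 100)
Merchantable fraction = 75.9% / 100 = 0.759
MV = 7.77 m^3 * 0.759 = 5.897 m^3

5.897


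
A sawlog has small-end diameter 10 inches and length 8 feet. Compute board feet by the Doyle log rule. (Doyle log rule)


Doyle: BF = (D - 4)^2 * L / 16
Adjusted diameter = 10 - 4 = 6 in
(D-4)^2 = 6^2 = 36
BF = 36 * 8 / 16 = 18 BF

18


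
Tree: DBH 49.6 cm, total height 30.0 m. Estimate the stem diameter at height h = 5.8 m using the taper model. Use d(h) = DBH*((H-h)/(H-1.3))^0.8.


Taper: d(h) = DBH * ((H - h) / (H - 1.3))^0.8
Numerator = H - h = 30.0 - 5.8 = 24.2 m
Denominator = H - 1.3 = 30.0 - 1.3 = 28.7 m
Ratio = 24.2 / 28.7 = 0.84321
d = 49.6 * 0.84321^0.8 = 43.3 cm

43.3


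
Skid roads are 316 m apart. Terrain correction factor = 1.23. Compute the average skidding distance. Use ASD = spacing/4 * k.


Formula: ASD = (spacing / 4) * correction
Uncorrected distance = spacing / 4 = 316 / 4 = 79 m
ASD = 79 * 1.23 = 97 m

97


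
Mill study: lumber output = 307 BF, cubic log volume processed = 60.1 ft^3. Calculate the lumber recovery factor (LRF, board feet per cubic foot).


Formula: LRF = Lumber Output (BF) / Log Input (ft^3)
LRF = 307 BF / 60.1 ft^3
LRF = 5.11 BF/ft^3

5.11


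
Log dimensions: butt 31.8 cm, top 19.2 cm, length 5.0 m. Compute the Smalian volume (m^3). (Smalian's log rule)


Smalian: V = (A1 + A2)/2 * L,  A = pi*(D/200)^2
A1 = pi*(31.8/200)^2 = 0.079423 m^2
A2 = pi*(19.2/200)^2 = 0.028953 m^2
V = (0.079423+0.028953)/2*5.0 = 0.2709 m^3

0.2709


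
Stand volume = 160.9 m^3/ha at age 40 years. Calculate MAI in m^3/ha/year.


Formula: MAI = Total Volume / Stand Age
MAI = 160.9 m^3/ha / 40 years
MAI = 4.02 m^3/ha/year

4.02


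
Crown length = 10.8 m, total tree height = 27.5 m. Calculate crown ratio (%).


Formula: Crown Ratio = (Crown Length / Total Height) * 100
CR = (10.8 m / 27.5 m) * 100
CR = 0.3927 * 100 = 39.3%

39.3


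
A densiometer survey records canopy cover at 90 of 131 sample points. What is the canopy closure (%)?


Formula: Canopy closure = covered points / total points * 100
Closure = 90 / 131 * 100
Closure = 0.687 * 100 = 68.7%

68.7


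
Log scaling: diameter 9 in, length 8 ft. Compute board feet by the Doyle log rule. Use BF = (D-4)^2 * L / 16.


Doyle: BF = (D - 4)^2 * L / 16
Adjusted diameter = 9 - 4 = 5 in
(D-4)^2 = 5^2 = 25
BF = 25 * 8 / 16 = 13 BF

13


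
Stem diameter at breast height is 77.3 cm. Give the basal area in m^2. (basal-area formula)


Formula: BA = pi * (DBH/2)^2 / 10000  (cm^2 to m^2)
Radius = DBH/2 = 77.3/2 = 38.65 cm
BA = pi * 38.65^2 / 10000
   = 4692.9818 cm^2 / 10000
   = 0.4693 m^2

0.4693


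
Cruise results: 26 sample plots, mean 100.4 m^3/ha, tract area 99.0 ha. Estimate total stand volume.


Formula: Total Volume = Mean Volume per ha * Total Area
Total Volume = 100.4 m^3/ha * 99.0 ha
Total Volume = 9940 m^3

9940


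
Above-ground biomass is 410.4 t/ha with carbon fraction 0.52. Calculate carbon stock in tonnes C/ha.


Formula: Carbon Stock = Biomass * Carbon Fraction
C = 410.4 t/ha * 0.52
C = 213.4 t C/ha

213.4


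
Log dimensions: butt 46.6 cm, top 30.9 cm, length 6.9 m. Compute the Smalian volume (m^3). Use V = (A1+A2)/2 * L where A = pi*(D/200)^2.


Smalian: V = (A1 + A2)/2 * L,  A = pi*(D/200)^2
A1 = pi*(46.6/200)^2 = 0.170554 m^2
A2 = pi*(30.9/200)^2 = 0.074991 m^2
V = (0.170554+0.074991)/2*6.9 = 0.8471 m^3

0.8471


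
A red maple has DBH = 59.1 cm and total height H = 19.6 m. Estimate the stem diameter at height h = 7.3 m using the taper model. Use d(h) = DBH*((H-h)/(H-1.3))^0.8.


Taper: d(h) = DBH * ((H - h) / (H - 1.3))^0.8
Numerator = H - h = 19.6 - 7.3 = 12.3 m
Denominator = H - 1.3 = 19.6 - 1.3 = 18.3 m
Ratio = 12.3 / 18.3 = 0.67213
d = 59.1 * 0.67213^0.8 = 43.0 cm

43.0


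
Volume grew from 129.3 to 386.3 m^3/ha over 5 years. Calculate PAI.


Formula: PAI = (V_T2 - V_T1) / (T2 - T1)
Volume increment = 386.3 - 129.3 = 257.0 m^3/ha
PAI = 257.0 / 5 = 51.4 m^3/ha/year

51.4


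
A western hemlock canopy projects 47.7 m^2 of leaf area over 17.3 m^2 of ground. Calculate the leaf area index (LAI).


Formula: LAI = total leaf area / ground area  (dimensionless)
LAI = 47.7 m^2 / 17.3 m^2
LAI = 2.76

2.76


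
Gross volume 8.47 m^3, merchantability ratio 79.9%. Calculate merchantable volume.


Formula: MV = V_total * (merchantable_pct / 100)
Merchantable fraction = 79.9% / 100 = 0.799
MV = 8.47 m^3 * 0.799 = 6.768 m^3

6.768


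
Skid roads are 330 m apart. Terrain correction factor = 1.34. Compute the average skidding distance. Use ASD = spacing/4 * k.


Formula: ASD = (spacing / 4) * correction
Uncorrected distance = spacing / 4 = 330 / 4 = 82.5 m
ASD = 82.5 * 1.34 = 111 m

111


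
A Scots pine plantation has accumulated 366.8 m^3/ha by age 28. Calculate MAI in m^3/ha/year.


Formula: MAI = Total Volume / Stand Age
MAI = 366.8 m^3/ha / 28 years
MAI = 13.1 m^3/ha/year

13.1


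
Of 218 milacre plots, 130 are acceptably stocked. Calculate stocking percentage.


Formula: Stocking % = stocked plots / total plots * 100
Stocking = 130 / 218 * 100
Stocking = 0.5963 * 100 = 59.6%

59.6


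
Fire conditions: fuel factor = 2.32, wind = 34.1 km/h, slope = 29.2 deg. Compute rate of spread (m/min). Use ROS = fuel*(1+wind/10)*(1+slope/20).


Formula: ROS = fuel * (1 + wind/10) * (1 + slope/20)
Wind factor = 1 + 34.1/10 = 4.41
Slope factor = 1 + 29.2/20 = 2.46
ROS = 2.32 * 4.41 * 2.46 = 25.17 m/min

25.17


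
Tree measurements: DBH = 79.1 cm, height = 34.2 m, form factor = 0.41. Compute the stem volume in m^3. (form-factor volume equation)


Formula: V = pi * (DBH/200)^2 * H * ff
Radius = DBH/200 = 79.1/200 = 0.3955 m
Radius^2 = 0.3955^2 = 0.15642025 m^2
V = pi * 0.15642025 * 34.2 * 0.41
V = 6.891 m^3

6.891


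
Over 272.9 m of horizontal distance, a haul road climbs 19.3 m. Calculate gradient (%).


Formula: Gradient = rise / run * 100
Gradient = 19.3 / 272.9 * 100 = 7.1%

7.1


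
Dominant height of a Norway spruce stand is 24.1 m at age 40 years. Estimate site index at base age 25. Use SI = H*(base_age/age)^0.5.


Formula: SI = H_dom * (base_age / age)^0.5
Age ratio = 25 / 40 = 0.625
sqrt(age_ratio) = 0.79057
SI = 24.1 * 0.79057 = 19.1 m

19.1


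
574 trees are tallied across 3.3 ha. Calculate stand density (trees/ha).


Formula: Stand Density = N_trees / Area_ha
Density = 574 trees / 3.3 ha
Density = 174 trees/ha

174


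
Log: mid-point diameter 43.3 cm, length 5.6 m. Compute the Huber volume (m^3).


Huber: V = Am * L,  Am = pi*(Dm/200)^2
Am = pi*(43.3/200)^2 = 0.147254 m^2
V = 0.147254*5.6 = 0.8246 m^3

0.8246


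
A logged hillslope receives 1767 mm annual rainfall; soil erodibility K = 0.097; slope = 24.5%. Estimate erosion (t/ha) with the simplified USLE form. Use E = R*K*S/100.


Formula: E = R * K * S / 100  (simplified USLE)
R * K = 1767 * 0.097 = 171.399
E = 171.399 * 24.5 / 100 = 41.99 t/ha

41.99


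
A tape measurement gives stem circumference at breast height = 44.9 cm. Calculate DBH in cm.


Formula: DBH = C / pi
DBH = 44.9 / pi
pi = 3.14159...
DBH = 14.3 cm

14.3


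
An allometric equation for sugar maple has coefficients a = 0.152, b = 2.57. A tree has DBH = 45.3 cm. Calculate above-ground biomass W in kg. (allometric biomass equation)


Formula: W = a * DBH^b  (allometric power law)
DBH^b = 45.3^2.57 = 18037.3353
W = 0.152 * 18037.3353 = 2741.7 kg

2741.7


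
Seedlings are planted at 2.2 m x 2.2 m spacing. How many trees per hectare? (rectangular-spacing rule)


Formula: TPH = 10000 m^2/ha / (spacing_x * spacing_y)
Area per tree = 2.2 m * 2.2 m = 4.84 m^2
TPH = 10000 / 4.84 = 2066 trees/ha

2066


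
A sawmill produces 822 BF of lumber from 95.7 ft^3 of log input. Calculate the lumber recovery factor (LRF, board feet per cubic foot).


Formula: LRF = Lumber Output (BF) / Log Input (ft^3)
LRF = 822 BF / 95.7 ft^3
LRF = 8.59 BF/ft^3

8.59


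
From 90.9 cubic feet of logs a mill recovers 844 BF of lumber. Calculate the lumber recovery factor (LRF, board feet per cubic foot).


Formula: LRF = Lumber Output (BF) / Log Input (ft^3)
LRF = 844 BF / 90.9 ft^3
LRF = 9.28 BF/ft^3

9.28


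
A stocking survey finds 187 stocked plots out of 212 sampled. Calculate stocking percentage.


Formula: Stocking % = stocked plots / total plots * 100
Stocking = 187 / 212 * 100
Stocking = 0.8821 * 100 = 88.2%

88.2


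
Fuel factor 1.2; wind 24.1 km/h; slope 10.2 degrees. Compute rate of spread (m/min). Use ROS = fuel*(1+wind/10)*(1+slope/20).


Formula: ROS = fuel * (1 + wind/10) * (1 + slope/20)
Wind factor = 1 + 24.1/10 = 3.41
Slope factor = 1 + 10.2/20 = 1.51
ROS = 1.2 * 3.41 * 1.51 = 6.18 m/min

6.18


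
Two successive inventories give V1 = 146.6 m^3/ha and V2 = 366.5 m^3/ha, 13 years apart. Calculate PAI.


Formula: PAI = (V_T2 - V_T1) / (T2 - T1)
Volume increment = 366.5 - 146.6 = 219.9 m^3/ha
PAI = 219.9 / 13 = 16.92 m^3/ha/year

16.92


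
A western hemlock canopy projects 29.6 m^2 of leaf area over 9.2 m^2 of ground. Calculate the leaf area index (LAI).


Formula: LAI = total leaf area / ground area  (dimensionless)
LAI = 29.6 m^2 / 9.2 m^2
LAI = 3.22

3.22


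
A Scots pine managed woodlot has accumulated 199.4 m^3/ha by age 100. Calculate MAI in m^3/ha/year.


Formula: MAI = Total Volume / Stand Age
MAI = 199.4 m^3/ha / 100 years
MAI = 1.99 m^3/ha/year

1.99


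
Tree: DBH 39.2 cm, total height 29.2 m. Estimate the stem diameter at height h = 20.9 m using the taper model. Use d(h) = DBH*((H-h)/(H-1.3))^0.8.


Taper: d(h) = DBH * ((H - h) / (H - 1.3))^0.8
Numerator = H - h = 29.2 - 20.9 = 8.3 m
Denominator = H - 1.3 = 29.2 - 1.3 = 27.9 m
Ratio = 8.3 / 27.9 = 0.29749
d = 39.2 * 0.29749^0.8 = 14.9 cm

14.9


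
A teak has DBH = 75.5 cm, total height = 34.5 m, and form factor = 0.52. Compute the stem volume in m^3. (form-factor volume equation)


Formula: V = pi * (DBH/200)^2 * H * ff
Radius = DBH/200 = 75.5/200 = 0.3775 m
Radius^2 = 0.3775^2 = 0.14250625 m^2
V = pi * 0.14250625 * 34.5 * 0.52
V = 8.032 m^3

8.032


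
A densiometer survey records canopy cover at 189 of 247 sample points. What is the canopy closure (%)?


Formula: Canopy closure = covered points / total points * 100
Closure = 189 / 247 * 100
Closure = 0.7652 * 100 = 76.5%

76.5


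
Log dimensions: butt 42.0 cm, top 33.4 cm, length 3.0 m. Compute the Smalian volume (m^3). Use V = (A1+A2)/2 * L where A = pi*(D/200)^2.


Smalian: V = (A1 + A2)/2 * L,  A = pi*(D/200)^2
A1 = pi*(42.0/200)^2 = 0.138544 m^2
A2 = pi*(33.4/200)^2 = 0.087616 m^2
V = (0.138544+0.087616)/2*3.0 = 0.3392 m^3

0.3392


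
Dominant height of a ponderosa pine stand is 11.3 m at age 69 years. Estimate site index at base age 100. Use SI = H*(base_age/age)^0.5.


Formula: SI = H_dom * (base_age / age)^0.5
Age ratio = 100 / 69 = 1.44928
sqrt(age_ratio) = 1.20386
SI = 11.3 * 1.20386 = 13.6 m

13.6


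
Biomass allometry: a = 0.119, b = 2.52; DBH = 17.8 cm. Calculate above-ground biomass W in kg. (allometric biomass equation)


Formula: W = a * DBH^b  (allometric power law)
DBH^b = 17.8^2.52 = 1415.9842
W = 0.119 * 1415.9842 = 168.5 kg

168.5


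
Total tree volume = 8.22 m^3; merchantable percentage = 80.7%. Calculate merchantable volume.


Formula: MV = V_total * (merchantable_pct / 100)
Merchantable fraction = 80.7% / 100 = 0.807
MV = 8.22 m^3 * 0.807 = 6.634 m^3

6.634


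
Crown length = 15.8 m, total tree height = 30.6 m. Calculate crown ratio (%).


Formula: Crown Ratio = (Crown Length / Total Height) * 100
CR = (15.8 m / 30.6 m) * 100
CR = 0.5163 * 100 = 51.6%

51.6


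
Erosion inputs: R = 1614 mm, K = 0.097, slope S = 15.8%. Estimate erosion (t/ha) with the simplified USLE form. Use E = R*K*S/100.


Formula: E = R * K * S / 100  (simplified USLE)
R * K = 1614 * 0.097 = 156.558
E = 156.558 * 15.8 / 100 = 24.74 t/ha

24.74


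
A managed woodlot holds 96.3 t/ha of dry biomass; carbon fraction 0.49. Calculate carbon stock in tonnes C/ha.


Formula: Carbon Stock = Biomass * Carbon Fraction
C = 96.3 t/ha * 0.49
C = 47.2 t C/ha

47.2


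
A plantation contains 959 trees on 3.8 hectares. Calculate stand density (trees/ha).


Formula: Stand Density = N_trees / Area_ha
Density = 959 trees / 3.8 ha
Density = 252 trees/ha

252


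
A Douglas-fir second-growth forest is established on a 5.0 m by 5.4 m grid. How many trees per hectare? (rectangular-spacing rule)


Formula: TPH = 10000 m^2/ha / (spacing_x * spacing_y)
Area per tree = 5.0 m * 5.4 m = 27.0 m^2
TPH = 10000 / 27.0 = 370 trees/ha

370


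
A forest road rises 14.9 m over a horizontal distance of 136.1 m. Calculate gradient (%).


Formula: Gradient = rise / run * 100
Gradient = 14.9 / 136.1 * 100 = 10.9%

10.9
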